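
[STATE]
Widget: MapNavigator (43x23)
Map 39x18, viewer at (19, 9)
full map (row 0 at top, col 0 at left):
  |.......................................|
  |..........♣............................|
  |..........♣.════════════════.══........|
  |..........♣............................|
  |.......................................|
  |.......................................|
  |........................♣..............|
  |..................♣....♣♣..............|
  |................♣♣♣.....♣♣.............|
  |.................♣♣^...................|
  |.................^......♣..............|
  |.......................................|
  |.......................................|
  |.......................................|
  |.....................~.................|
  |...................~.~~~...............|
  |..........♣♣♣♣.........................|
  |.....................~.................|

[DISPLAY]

                                           
                                           
  .......................................  
  ..........♣............................  
  ..........♣.════════════════.══........  
  ..........♣............................  
  .......................................  
  .......................................  
  ........................♣..............  
  ..................♣....♣♣..............  
  ................♣♣♣.....♣♣.............  
  .................♣♣@...................  
  .................^......♣..............  
  .......................................  
  .......................................  
  .......................................  
  .....................~.................  
  ...................~.~~~...............  
  ..........♣♣♣♣.........................  
  .....................~.................  
                                           
                                           
                                           


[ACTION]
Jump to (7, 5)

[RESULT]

                                           
                                           
                                           
                                           
                                           
                                           
              .............................
              ..........♣..................
              ..........♣.════════════════.
              ..........♣..................
              .............................
              .......@.....................
              ........................♣....
              ..................♣....♣♣....
              ................♣♣♣.....♣♣...
              .................♣♣^.........
              .................^......♣....
              .............................
              .............................
              .............................
              .....................~.......
              ...................~.~~~.....
              ..........♣♣♣♣...............


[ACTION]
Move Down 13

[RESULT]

              ........................♣....
              ..................♣....♣♣....
              ................♣♣♣.....♣♣...
              .................♣♣^.........
              .................^......♣....
              .............................
              .............................
              .............................
              .....................~.......
              ...................~.~~~.....
              ..........♣♣♣♣...............
              .......@.............~.......
                                           
                                           
                                           
                                           
                                           
                                           
                                           
                                           
                                           
                                           
                                           


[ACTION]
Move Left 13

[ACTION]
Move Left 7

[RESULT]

                     ......................
                     ..................♣...
                     ................♣♣♣...
                     .................♣♣^..
                     .................^....
                     ......................
                     ......................
                     ......................
                     .....................~
                     ...................~.~
                     ..........♣♣♣♣........
                     @....................~
                                           
                                           
                                           
                                           
                                           
                                           
                                           
                                           
                                           
                                           
                                           


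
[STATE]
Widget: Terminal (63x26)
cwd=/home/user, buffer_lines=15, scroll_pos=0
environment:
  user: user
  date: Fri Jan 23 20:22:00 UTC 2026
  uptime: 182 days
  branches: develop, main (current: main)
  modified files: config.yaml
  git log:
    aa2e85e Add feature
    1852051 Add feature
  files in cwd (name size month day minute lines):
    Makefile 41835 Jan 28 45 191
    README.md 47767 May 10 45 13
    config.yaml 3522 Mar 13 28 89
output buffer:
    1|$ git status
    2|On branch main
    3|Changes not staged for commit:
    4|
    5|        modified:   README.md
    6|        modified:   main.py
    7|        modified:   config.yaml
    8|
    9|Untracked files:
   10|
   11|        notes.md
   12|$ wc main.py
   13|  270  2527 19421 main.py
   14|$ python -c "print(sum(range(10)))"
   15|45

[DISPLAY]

$ git status                                                   
On branch main                                                 
Changes not staged for commit:                                 
                                                               
        modified:   README.md                                  
        modified:   main.py                                    
        modified:   config.yaml                                
                                                               
Untracked files:                                               
                                                               
        notes.md                                               
$ wc main.py                                                   
  270  2527 19421 main.py                                      
$ python -c "print(sum(range(10)))"                            
45                                                             
$ █                                                            
                                                               
                                                               
                                                               
                                                               
                                                               
                                                               
                                                               
                                                               
                                                               
                                                               


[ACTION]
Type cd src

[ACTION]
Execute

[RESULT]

$ git status                                                   
On branch main                                                 
Changes not staged for commit:                                 
                                                               
        modified:   README.md                                  
        modified:   main.py                                    
        modified:   config.yaml                                
                                                               
Untracked files:                                               
                                                               
        notes.md                                               
$ wc main.py                                                   
  270  2527 19421 main.py                                      
$ python -c "print(sum(range(10)))"                            
45                                                             
$ cd src                                                       
                                                               
$ █                                                            
                                                               
                                                               
                                                               
                                                               
                                                               
                                                               
                                                               
                                                               


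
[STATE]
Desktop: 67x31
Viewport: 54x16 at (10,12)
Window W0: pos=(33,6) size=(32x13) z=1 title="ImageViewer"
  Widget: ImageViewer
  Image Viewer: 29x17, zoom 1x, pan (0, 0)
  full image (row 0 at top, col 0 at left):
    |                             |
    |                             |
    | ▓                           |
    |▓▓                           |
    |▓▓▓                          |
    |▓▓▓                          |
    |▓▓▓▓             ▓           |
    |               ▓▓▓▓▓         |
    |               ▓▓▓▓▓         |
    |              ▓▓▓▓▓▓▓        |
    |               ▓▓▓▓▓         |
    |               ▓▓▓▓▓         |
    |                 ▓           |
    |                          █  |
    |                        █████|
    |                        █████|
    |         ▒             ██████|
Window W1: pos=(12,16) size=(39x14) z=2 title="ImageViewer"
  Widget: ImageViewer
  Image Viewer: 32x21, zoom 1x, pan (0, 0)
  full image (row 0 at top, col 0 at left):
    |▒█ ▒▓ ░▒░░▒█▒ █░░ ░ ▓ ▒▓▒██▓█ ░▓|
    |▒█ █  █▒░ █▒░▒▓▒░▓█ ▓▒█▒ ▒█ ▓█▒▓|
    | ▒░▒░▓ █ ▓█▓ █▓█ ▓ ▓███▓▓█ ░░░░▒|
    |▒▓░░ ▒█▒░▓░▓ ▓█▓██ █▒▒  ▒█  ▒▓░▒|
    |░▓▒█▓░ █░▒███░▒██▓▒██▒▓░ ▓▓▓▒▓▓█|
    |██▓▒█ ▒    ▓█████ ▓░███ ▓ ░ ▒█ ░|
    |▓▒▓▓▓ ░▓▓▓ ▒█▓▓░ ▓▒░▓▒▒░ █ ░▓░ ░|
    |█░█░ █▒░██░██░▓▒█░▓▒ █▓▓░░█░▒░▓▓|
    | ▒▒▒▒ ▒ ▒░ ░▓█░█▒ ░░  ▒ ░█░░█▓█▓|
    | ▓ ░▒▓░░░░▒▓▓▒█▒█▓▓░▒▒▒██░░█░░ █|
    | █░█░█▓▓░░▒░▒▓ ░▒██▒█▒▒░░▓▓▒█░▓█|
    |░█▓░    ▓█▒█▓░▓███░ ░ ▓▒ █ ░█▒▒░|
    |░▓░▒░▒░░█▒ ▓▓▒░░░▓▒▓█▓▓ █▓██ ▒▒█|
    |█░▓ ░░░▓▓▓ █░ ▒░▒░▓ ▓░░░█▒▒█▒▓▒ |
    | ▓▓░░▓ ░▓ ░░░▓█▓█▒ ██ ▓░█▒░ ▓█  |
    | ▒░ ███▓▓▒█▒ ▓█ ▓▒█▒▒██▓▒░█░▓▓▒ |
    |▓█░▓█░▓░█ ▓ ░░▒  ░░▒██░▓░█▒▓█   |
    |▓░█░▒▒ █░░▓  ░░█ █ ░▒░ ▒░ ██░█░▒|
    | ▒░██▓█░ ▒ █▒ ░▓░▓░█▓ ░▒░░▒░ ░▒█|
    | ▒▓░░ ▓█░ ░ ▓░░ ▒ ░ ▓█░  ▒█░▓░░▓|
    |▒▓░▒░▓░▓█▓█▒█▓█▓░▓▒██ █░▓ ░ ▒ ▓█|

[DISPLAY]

                       ┃▓▓                            
                       ┃▓▓▓                           
                       ┃▓▓▓                           
                       ┃▓▓▓▓             ▓            
  ┏━━━━━━━━━━━━━━━━━━━━━━━━━━━━━━━━━━━━━┓▓▓▓          
  ┃ ImageViewer                         ┃▓▓▓          
  ┠─────────────────────────────────────┨━━━━━━━━━━━━━
  ┃▒█ ▒▓ ░▒░░▒█▒ █░░ ░ ▓ ▒▓▒██▓█ ░▓     ┃             
  ┃▒█ █  █▒░ █▒░▒▓▒░▓█ ▓▒█▒ ▒█ ▓█▒▓     ┃             
  ┃ ▒░▒░▓ █ ▓█▓ █▓█ ▓ ▓███▓▓█ ░░░░▒     ┃             
  ┃▒▓░░ ▒█▒░▓░▓ ▓█▓██ █▒▒  ▒█  ▒▓░▒     ┃             
  ┃░▓▒█▓░ █░▒███░▒██▓▒██▒▓░ ▓▓▓▒▓▓█     ┃             
  ┃██▓▒█ ▒    ▓█████ ▓░███ ▓ ░ ▒█ ░     ┃             
  ┃▓▒▓▓▓ ░▓▓▓ ▒█▓▓░ ▓▒░▓▒▒░ █ ░▓░ ░     ┃             
  ┃█░█░ █▒░██░██░▓▒█░▓▒ █▓▓░░█░▒░▓▓     ┃             
  ┃ ▒▒▒▒ ▒ ▒░ ░▓█░█▒ ░░  ▒ ░█░░█▓█▓     ┃             


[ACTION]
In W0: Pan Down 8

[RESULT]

                       ┃               ▓▓▓▓▓          
                       ┃                 ▓            
                       ┃                          █   
                       ┃                        █████ 
  ┏━━━━━━━━━━━━━━━━━━━━━━━━━━━━━━━━━━━━━┓       █████ 
  ┃ ImageViewer                         ┃      ██████ 
  ┠─────────────────────────────────────┨━━━━━━━━━━━━━
  ┃▒█ ▒▓ ░▒░░▒█▒ █░░ ░ ▓ ▒▓▒██▓█ ░▓     ┃             
  ┃▒█ █  █▒░ █▒░▒▓▒░▓█ ▓▒█▒ ▒█ ▓█▒▓     ┃             
  ┃ ▒░▒░▓ █ ▓█▓ █▓█ ▓ ▓███▓▓█ ░░░░▒     ┃             
  ┃▒▓░░ ▒█▒░▓░▓ ▓█▓██ █▒▒  ▒█  ▒▓░▒     ┃             
  ┃░▓▒█▓░ █░▒███░▒██▓▒██▒▓░ ▓▓▓▒▓▓█     ┃             
  ┃██▓▒█ ▒    ▓█████ ▓░███ ▓ ░ ▒█ ░     ┃             
  ┃▓▒▓▓▓ ░▓▓▓ ▒█▓▓░ ▓▒░▓▒▒░ █ ░▓░ ░     ┃             
  ┃█░█░ █▒░██░██░▓▒█░▓▒ █▓▓░░█░▒░▓▓     ┃             
  ┃ ▒▒▒▒ ▒ ▒░ ░▓█░█▒ ░░  ▒ ░█░░█▓█▓     ┃             


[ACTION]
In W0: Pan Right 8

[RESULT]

                       ┃       ▓▓▓▓▓                  
                       ┃         ▓                    
                       ┃                  █           
                       ┃                █████         
  ┏━━━━━━━━━━━━━━━━━━━━━━━━━━━━━━━━━━━━━┓████         
  ┃ ImageViewer                         ┃████         
  ┠─────────────────────────────────────┨━━━━━━━━━━━━━
  ┃▒█ ▒▓ ░▒░░▒█▒ █░░ ░ ▓ ▒▓▒██▓█ ░▓     ┃             
  ┃▒█ █  █▒░ █▒░▒▓▒░▓█ ▓▒█▒ ▒█ ▓█▒▓     ┃             
  ┃ ▒░▒░▓ █ ▓█▓ █▓█ ▓ ▓███▓▓█ ░░░░▒     ┃             
  ┃▒▓░░ ▒█▒░▓░▓ ▓█▓██ █▒▒  ▒█  ▒▓░▒     ┃             
  ┃░▓▒█▓░ █░▒███░▒██▓▒██▒▓░ ▓▓▓▒▓▓█     ┃             
  ┃██▓▒█ ▒    ▓█████ ▓░███ ▓ ░ ▒█ ░     ┃             
  ┃▓▒▓▓▓ ░▓▓▓ ▒█▓▓░ ▓▒░▓▒▒░ █ ░▓░ ░     ┃             
  ┃█░█░ █▒░██░██░▓▒█░▓▒ █▓▓░░█░▒░▓▓     ┃             
  ┃ ▒▒▒▒ ▒ ▒░ ░▓█░█▒ ░░  ▒ ░█░░█▓█▓     ┃             


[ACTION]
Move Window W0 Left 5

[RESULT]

                  ┃       ▓▓▓▓▓                  ┃    
                  ┃         ▓                    ┃    
                  ┃                  █           ┃    
                  ┃                █████         ┃    
  ┏━━━━━━━━━━━━━━━━━━━━━━━━━━━━━━━━━━━━━┓        ┃    
  ┃ ImageViewer                         ┃        ┃    
  ┠─────────────────────────────────────┨━━━━━━━━┛    
  ┃▒█ ▒▓ ░▒░░▒█▒ █░░ ░ ▓ ▒▓▒██▓█ ░▓     ┃             
  ┃▒█ █  █▒░ █▒░▒▓▒░▓█ ▓▒█▒ ▒█ ▓█▒▓     ┃             
  ┃ ▒░▒░▓ █ ▓█▓ █▓█ ▓ ▓███▓▓█ ░░░░▒     ┃             
  ┃▒▓░░ ▒█▒░▓░▓ ▓█▓██ █▒▒  ▒█  ▒▓░▒     ┃             
  ┃░▓▒█▓░ █░▒███░▒██▓▒██▒▓░ ▓▓▓▒▓▓█     ┃             
  ┃██▓▒█ ▒    ▓█████ ▓░███ ▓ ░ ▒█ ░     ┃             
  ┃▓▒▓▓▓ ░▓▓▓ ▒█▓▓░ ▓▒░▓▒▒░ █ ░▓░ ░     ┃             
  ┃█░█░ █▒░██░██░▓▒█░▓▒ █▓▓░░█░▒░▓▓     ┃             
  ┃ ▒▒▒▒ ▒ ▒░ ░▓█░█▒ ░░  ▒ ░█░░█▓█▓     ┃             


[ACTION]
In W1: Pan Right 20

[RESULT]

                  ┃       ▓▓▓▓▓                  ┃    
                  ┃         ▓                    ┃    
                  ┃                  █           ┃    
                  ┃                █████         ┃    
  ┏━━━━━━━━━━━━━━━━━━━━━━━━━━━━━━━━━━━━━┓        ┃    
  ┃ ImageViewer                         ┃        ┃    
  ┠─────────────────────────────────────┨━━━━━━━━┛    
  ┃▓ ▒▓▒██▓█ ░▓                         ┃             
  ┃▓▒█▒ ▒█ ▓█▒▓                         ┃             
  ┃███▓▓█ ░░░░▒                         ┃             
  ┃▒▒  ▒█  ▒▓░▒                         ┃             
  ┃█▒▓░ ▓▓▓▒▓▓█                         ┃             
  ┃███ ▓ ░ ▒█ ░                         ┃             
  ┃▓▒▒░ █ ░▓░ ░                         ┃             
  ┃ █▓▓░░█░▒░▓▓                         ┃             
  ┃  ▒ ░█░░█▓█▓                         ┃             


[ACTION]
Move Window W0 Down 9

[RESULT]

                                                      
                                                      
                                                      
                  ┏━━━━━━━━━━━━━━━━━━━━━━━━━━━━━━┓    
  ┏━━━━━━━━━━━━━━━━━━━━━━━━━━━━━━━━━━━━━┓        ┃    
  ┃ ImageViewer                         ┃────────┨    
  ┠─────────────────────────────────────┨        ┃    
  ┃▓ ▒▓▒██▓█ ░▓                         ┃        ┃    
  ┃▓▒█▒ ▒█ ▓█▒▓                         ┃        ┃    
  ┃███▓▓█ ░░░░▒                         ┃        ┃    
  ┃▒▒  ▒█  ▒▓░▒                         ┃        ┃    
  ┃█▒▓░ ▓▓▓▒▓▓█                         ┃        ┃    
  ┃███ ▓ ░ ▒█ ░                         ┃        ┃    
  ┃▓▒▒░ █ ░▓░ ░                         ┃        ┃    
  ┃ █▓▓░░█░▒░▓▓                         ┃        ┃    
  ┃  ▒ ░█░░█▓█▓                         ┃━━━━━━━━┛    


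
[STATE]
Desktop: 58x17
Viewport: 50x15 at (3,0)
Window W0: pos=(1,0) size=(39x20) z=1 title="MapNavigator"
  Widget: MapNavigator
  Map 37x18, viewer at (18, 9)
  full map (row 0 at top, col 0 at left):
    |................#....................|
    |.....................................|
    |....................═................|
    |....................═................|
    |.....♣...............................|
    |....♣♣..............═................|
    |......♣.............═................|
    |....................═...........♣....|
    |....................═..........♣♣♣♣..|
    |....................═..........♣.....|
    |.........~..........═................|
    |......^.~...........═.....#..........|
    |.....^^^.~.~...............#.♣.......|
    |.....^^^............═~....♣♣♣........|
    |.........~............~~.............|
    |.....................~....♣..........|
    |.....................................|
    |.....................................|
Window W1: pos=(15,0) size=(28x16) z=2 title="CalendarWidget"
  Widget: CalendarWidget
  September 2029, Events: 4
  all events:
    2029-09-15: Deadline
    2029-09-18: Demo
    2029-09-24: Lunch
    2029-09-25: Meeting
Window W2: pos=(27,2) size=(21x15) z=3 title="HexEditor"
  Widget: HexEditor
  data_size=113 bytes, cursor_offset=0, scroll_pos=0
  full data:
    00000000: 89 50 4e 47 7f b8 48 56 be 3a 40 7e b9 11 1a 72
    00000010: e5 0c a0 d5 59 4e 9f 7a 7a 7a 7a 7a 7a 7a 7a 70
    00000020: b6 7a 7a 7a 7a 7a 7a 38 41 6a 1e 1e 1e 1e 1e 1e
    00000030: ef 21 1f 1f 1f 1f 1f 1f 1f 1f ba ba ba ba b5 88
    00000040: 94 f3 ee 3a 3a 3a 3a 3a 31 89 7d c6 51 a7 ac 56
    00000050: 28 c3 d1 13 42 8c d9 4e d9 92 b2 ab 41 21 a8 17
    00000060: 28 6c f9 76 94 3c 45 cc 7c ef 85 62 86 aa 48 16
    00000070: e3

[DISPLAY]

━━━━━━━━━━━━┏━━━━━━━━━━━━━━━━━━━━━━━━━━┓          
MapNavigator┃ CalendarWidget           ┃          
────────────┠───────────┏━━━━━━━━━━━━━━━━━━━┓     
............┃      Septe┃ HexEditor         ┃     
............┃Mo Tu We Th┠───────────────────┨     
............┃           ┃00000000  89 50 4e ┃     
....♣.......┃ 3  4  5  6┃00000010  e5 0c a0 ┃     
...♣♣.......┃10 11 12 13┃00000020  b6 7a 7a ┃     
.....♣......┃17 18* 19 2┃00000030  ef 21 1f ┃     
............┃24* 25* 26 ┃00000040  94 f3 ee ┃     
............┃           ┃00000050  28 c3 d1 ┃     
............┃           ┃00000060  28 6c f9 ┃     
........~...┃           ┃00000070  e3       ┃     
.....^.~....┃           ┃                   ┃     
....^^^.~.~.┃           ┃                   ┃     


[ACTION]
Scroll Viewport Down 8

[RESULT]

────────────┠───────────┏━━━━━━━━━━━━━━━━━━━┓     
............┃      Septe┃ HexEditor         ┃     
............┃Mo Tu We Th┠───────────────────┨     
............┃           ┃00000000  89 50 4e ┃     
....♣.......┃ 3  4  5  6┃00000010  e5 0c a0 ┃     
...♣♣.......┃10 11 12 13┃00000020  b6 7a 7a ┃     
.....♣......┃17 18* 19 2┃00000030  ef 21 1f ┃     
............┃24* 25* 26 ┃00000040  94 f3 ee ┃     
............┃           ┃00000050  28 c3 d1 ┃     
............┃           ┃00000060  28 6c f9 ┃     
........~...┃           ┃00000070  e3       ┃     
.....^.~....┃           ┃                   ┃     
....^^^.~.~.┃           ┃                   ┃     
....^^^.....┗━━━━━━━━━━━┃                   ┃     
........~............~~.┗━━━━━━━━━━━━━━━━━━━┛     


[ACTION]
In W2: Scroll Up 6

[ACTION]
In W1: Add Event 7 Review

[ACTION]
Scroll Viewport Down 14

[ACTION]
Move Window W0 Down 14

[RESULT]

............┠───────────┏━━━━━━━━━━━━━━━━━━━┓     
....♣.......┃      Septe┃ HexEditor         ┃     
...♣♣.......┃Mo Tu We Th┠───────────────────┨     
.....♣......┃           ┃00000000  89 50 4e ┃     
............┃ 3  4  5  6┃00000010  e5 0c a0 ┃     
............┃10 11 12 13┃00000020  b6 7a 7a ┃     
............┃17 18* 19 2┃00000030  ef 21 1f ┃     
........~...┃24* 25* 26 ┃00000040  94 f3 ee ┃     
.....^.~....┃           ┃00000050  28 c3 d1 ┃     
....^^^.~.~.┃           ┃00000060  28 6c f9 ┃     
....^^^.....┃           ┃00000070  e3       ┃     
........~...┃           ┃                   ┃     
............┃           ┃                   ┃     
............┗━━━━━━━━━━━┃                   ┃     
━━━━━━━━━━━━━━━━━━━━━━━━┗━━━━━━━━━━━━━━━━━━━┛     


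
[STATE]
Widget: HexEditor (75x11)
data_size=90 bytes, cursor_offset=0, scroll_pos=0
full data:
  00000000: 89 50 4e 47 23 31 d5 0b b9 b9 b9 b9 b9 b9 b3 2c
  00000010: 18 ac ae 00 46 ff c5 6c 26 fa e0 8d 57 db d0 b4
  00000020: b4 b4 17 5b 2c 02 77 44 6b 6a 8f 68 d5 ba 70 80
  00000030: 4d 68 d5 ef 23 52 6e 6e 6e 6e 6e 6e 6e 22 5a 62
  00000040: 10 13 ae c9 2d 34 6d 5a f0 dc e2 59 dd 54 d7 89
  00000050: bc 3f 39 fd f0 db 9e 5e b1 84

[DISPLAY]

00000000  89 50 4e 47 23 31 d5 0b  b9 b9 b9 b9 b9 b9 b3 2c  |.PNG#1........
00000010  18 ac ae 00 46 ff c5 6c  26 fa e0 8d 57 db d0 b4  |....F..l&...W.
00000020  b4 b4 17 5b 2c 02 77 44  6b 6a 8f 68 d5 ba 70 80  |...[,.wDkj.h..
00000030  4d 68 d5 ef 23 52 6e 6e  6e 6e 6e 6e 6e 22 5a 62  |Mh..#Rnnnnnnn"
00000040  10 13 ae c9 2d 34 6d 5a  f0 dc e2 59 dd 54 d7 89  |....-4mZ...Y.T
00000050  bc 3f 39 fd f0 db 9e 5e  b1 84                    |.?9....^..    
                                                                           
                                                                           
                                                                           
                                                                           
                                                                           


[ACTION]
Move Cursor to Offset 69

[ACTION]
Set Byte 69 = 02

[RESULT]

00000000  89 50 4e 47 23 31 d5 0b  b9 b9 b9 b9 b9 b9 b3 2c  |.PNG#1........
00000010  18 ac ae 00 46 ff c5 6c  26 fa e0 8d 57 db d0 b4  |....F..l&...W.
00000020  b4 b4 17 5b 2c 02 77 44  6b 6a 8f 68 d5 ba 70 80  |...[,.wDkj.h..
00000030  4d 68 d5 ef 23 52 6e 6e  6e 6e 6e 6e 6e 22 5a 62  |Mh..#Rnnnnnnn"
00000040  10 13 ae c9 2d 02 6d 5a  f0 dc e2 59 dd 54 d7 89  |....-.mZ...Y.T
00000050  bc 3f 39 fd f0 db 9e 5e  b1 84                    |.?9....^..    
                                                                           
                                                                           
                                                                           
                                                                           
                                                                           


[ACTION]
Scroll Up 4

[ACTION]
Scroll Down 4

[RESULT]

00000040  10 13 ae c9 2d 02 6d 5a  f0 dc e2 59 dd 54 d7 89  |....-.mZ...Y.T
00000050  bc 3f 39 fd f0 db 9e 5e  b1 84                    |.?9....^..    
                                                                           
                                                                           
                                                                           
                                                                           
                                                                           
                                                                           
                                                                           
                                                                           
                                                                           


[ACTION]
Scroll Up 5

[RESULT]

00000000  89 50 4e 47 23 31 d5 0b  b9 b9 b9 b9 b9 b9 b3 2c  |.PNG#1........
00000010  18 ac ae 00 46 ff c5 6c  26 fa e0 8d 57 db d0 b4  |....F..l&...W.
00000020  b4 b4 17 5b 2c 02 77 44  6b 6a 8f 68 d5 ba 70 80  |...[,.wDkj.h..
00000030  4d 68 d5 ef 23 52 6e 6e  6e 6e 6e 6e 6e 22 5a 62  |Mh..#Rnnnnnnn"
00000040  10 13 ae c9 2d 02 6d 5a  f0 dc e2 59 dd 54 d7 89  |....-.mZ...Y.T
00000050  bc 3f 39 fd f0 db 9e 5e  b1 84                    |.?9....^..    
                                                                           
                                                                           
                                                                           
                                                                           
                                                                           


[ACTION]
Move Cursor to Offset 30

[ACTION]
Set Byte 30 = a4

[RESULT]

00000000  89 50 4e 47 23 31 d5 0b  b9 b9 b9 b9 b9 b9 b3 2c  |.PNG#1........
00000010  18 ac ae 00 46 ff c5 6c  26 fa e0 8d 57 db A4 b4  |....F..l&...W.
00000020  b4 b4 17 5b 2c 02 77 44  6b 6a 8f 68 d5 ba 70 80  |...[,.wDkj.h..
00000030  4d 68 d5 ef 23 52 6e 6e  6e 6e 6e 6e 6e 22 5a 62  |Mh..#Rnnnnnnn"
00000040  10 13 ae c9 2d 02 6d 5a  f0 dc e2 59 dd 54 d7 89  |....-.mZ...Y.T
00000050  bc 3f 39 fd f0 db 9e 5e  b1 84                    |.?9....^..    
                                                                           
                                                                           
                                                                           
                                                                           
                                                                           


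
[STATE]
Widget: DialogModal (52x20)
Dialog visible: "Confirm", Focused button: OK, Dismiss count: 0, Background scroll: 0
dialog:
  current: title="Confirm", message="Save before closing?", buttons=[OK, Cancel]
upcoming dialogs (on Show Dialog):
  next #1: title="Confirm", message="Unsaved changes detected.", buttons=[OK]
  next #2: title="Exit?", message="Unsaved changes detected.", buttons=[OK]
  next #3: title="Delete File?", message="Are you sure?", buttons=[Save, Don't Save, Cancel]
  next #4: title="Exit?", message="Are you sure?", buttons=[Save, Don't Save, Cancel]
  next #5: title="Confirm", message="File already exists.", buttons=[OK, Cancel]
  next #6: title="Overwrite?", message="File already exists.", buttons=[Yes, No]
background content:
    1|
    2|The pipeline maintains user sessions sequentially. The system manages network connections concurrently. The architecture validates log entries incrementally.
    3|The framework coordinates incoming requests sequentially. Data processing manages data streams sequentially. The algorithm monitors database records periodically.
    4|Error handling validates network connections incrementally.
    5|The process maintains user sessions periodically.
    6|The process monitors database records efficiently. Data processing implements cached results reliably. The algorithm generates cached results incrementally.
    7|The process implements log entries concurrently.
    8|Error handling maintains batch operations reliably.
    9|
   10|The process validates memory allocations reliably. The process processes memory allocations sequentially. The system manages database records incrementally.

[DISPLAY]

                                                    
The pipeline maintains user sessions sequentially. T
The framework coordinates incoming requests sequenti
Error handling validates network connections increme
The process maintains user sessions periodically.   
The process monitors database records efficiently. D
The process implements log entries concurrently.    
Error handling┌──────────────────────┐ons reliably. 
              │       Confirm        │              
The process va│ Save before closing? │ns reliably. T
              │    [OK]  Cancel      │              
              └──────────────────────┘              
                                                    
                                                    
                                                    
                                                    
                                                    
                                                    
                                                    
                                                    


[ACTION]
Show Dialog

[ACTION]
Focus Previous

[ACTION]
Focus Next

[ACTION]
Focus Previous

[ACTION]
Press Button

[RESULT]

                                                    
The pipeline maintains user sessions sequentially. T
The framework coordinates incoming requests sequenti
Error handling validates network connections increme
The process maintains user sessions periodically.   
The process monitors database records efficiently. D
The process implements log entries concurrently.    
Error handling maintains batch operations reliably. 
                                                    
The process validates memory allocations reliably. T
                                                    
                                                    
                                                    
                                                    
                                                    
                                                    
                                                    
                                                    
                                                    
                                                    


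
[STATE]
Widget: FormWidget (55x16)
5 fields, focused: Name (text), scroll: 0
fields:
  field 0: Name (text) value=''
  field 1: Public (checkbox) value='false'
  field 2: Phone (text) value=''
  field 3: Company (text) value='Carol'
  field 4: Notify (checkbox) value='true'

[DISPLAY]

> Name:       [                                       ]
  Public:     [ ]                                      
  Phone:      [                                       ]
  Company:    [Carol                                  ]
  Notify:     [x]                                      
                                                       
                                                       
                                                       
                                                       
                                                       
                                                       
                                                       
                                                       
                                                       
                                                       
                                                       


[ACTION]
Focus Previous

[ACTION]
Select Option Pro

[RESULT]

  Name:       [                                       ]
  Public:     [ ]                                      
  Phone:      [                                       ]
  Company:    [Carol                                  ]
> Notify:     [x]                                      
                                                       
                                                       
                                                       
                                                       
                                                       
                                                       
                                                       
                                                       
                                                       
                                                       
                                                       


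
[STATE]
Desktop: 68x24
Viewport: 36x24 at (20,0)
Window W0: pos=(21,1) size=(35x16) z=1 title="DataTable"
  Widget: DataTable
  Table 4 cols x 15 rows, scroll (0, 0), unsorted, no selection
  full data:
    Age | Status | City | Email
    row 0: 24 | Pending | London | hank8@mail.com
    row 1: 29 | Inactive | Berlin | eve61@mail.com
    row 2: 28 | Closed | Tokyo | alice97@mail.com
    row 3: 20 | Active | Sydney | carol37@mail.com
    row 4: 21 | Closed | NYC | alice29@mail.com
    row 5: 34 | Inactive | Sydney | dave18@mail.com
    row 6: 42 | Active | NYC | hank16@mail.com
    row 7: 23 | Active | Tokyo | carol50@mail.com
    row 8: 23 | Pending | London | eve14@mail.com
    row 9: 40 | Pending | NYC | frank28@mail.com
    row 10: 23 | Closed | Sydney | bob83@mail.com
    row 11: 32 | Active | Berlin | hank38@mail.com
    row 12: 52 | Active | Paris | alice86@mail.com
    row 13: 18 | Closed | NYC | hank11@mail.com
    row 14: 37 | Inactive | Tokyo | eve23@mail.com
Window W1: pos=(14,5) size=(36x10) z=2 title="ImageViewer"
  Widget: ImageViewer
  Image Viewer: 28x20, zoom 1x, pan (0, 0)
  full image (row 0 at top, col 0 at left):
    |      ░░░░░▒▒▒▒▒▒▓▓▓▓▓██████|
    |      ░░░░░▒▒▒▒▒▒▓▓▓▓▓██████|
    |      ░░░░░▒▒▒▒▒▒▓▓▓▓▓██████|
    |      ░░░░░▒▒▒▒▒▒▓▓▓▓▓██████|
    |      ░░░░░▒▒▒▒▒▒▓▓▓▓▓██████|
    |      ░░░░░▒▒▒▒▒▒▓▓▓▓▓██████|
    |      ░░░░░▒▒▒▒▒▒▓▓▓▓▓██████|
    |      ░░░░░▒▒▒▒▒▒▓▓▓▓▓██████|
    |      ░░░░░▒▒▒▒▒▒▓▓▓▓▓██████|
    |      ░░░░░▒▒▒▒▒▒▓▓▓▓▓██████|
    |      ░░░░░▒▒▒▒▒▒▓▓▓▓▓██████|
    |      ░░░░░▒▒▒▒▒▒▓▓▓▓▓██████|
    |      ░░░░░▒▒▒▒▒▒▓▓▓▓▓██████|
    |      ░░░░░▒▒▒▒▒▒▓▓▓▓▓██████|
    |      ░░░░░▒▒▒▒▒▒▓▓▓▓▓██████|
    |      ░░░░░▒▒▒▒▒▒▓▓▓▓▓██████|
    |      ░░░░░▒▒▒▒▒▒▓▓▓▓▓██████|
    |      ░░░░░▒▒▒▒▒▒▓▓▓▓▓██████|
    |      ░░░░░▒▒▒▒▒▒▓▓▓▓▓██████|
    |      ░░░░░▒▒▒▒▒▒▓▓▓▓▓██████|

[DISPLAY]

                                    
 ┏━━━━━━━━━━━━━━━━━━━━━━━━━━━━━━━━━┓
 ┃ DataTable                       ┃
 ┠─────────────────────────────────┨
 ┃Age│Status  │City  │Email        ┃
━━━━━━━━━━━━━━━━━━━━━━━━━━━━━┓─────┃
eViewer                      ┃il.co┃
─────────────────────────────┨il.co┃
 ░░░░░▒▒▒▒▒▒▓▓▓▓▓██████      ┃mail.┃
 ░░░░░▒▒▒▒▒▒▓▓▓▓▓██████      ┃mail.┃
 ░░░░░▒▒▒▒▒▒▓▓▓▓▓██████      ┃mail.┃
 ░░░░░▒▒▒▒▒▒▓▓▓▓▓██████      ┃ail.c┃
 ░░░░░▒▒▒▒▒▒▓▓▓▓▓██████      ┃ail.c┃
 ░░░░░▒▒▒▒▒▒▓▓▓▓▓██████      ┃mail.┃
━━━━━━━━━━━━━━━━━━━━━━━━━━━━━┛il.co┃
 ┃40 │Pending │NYC   │frank28@mail.┃
 ┗━━━━━━━━━━━━━━━━━━━━━━━━━━━━━━━━━┛
                                    
                                    
                                    
                                    
                                    
                                    
                                    


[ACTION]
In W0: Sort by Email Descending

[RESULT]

                                    
 ┏━━━━━━━━━━━━━━━━━━━━━━━━━━━━━━━━━┓
 ┃ DataTable                       ┃
 ┠─────────────────────────────────┨
 ┃Age│Status  │City  │Email        ┃
━━━━━━━━━━━━━━━━━━━━━━━━━━━━━┓─────┃
eViewer                      ┃il.co┃
─────────────────────────────┨ail.c┃
 ░░░░░▒▒▒▒▒▒▓▓▓▓▓██████      ┃ail.c┃
 ░░░░░▒▒▒▒▒▒▓▓▓▓▓██████      ┃ail.c┃
 ░░░░░▒▒▒▒▒▒▓▓▓▓▓██████      ┃mail.┃
 ░░░░░▒▒▒▒▒▒▓▓▓▓▓██████      ┃il.co┃
 ░░░░░▒▒▒▒▒▒▓▓▓▓▓██████      ┃il.co┃
 ░░░░░▒▒▒▒▒▒▓▓▓▓▓██████      ┃il.co┃
━━━━━━━━━━━━━━━━━━━━━━━━━━━━━┛ail.c┃
 ┃23 │Active  │Tokyo │carol50@mail.┃
 ┗━━━━━━━━━━━━━━━━━━━━━━━━━━━━━━━━━┛
                                    
                                    
                                    
                                    
                                    
                                    
                                    


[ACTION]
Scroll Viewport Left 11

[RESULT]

                                    
            ┏━━━━━━━━━━━━━━━━━━━━━━━
            ┃ DataTable             
            ┠───────────────────────
            ┃Age│Status  │City  │Ema
     ┏━━━━━━━━━━━━━━━━━━━━━━━━━━━━━━
     ┃ ImageViewer                  
     ┠──────────────────────────────
     ┃      ░░░░░▒▒▒▒▒▒▓▓▓▓▓██████  
     ┃      ░░░░░▒▒▒▒▒▒▓▓▓▓▓██████  
     ┃      ░░░░░▒▒▒▒▒▒▓▓▓▓▓██████  
     ┃      ░░░░░▒▒▒▒▒▒▓▓▓▓▓██████  
     ┃      ░░░░░▒▒▒▒▒▒▓▓▓▓▓██████  
     ┃      ░░░░░▒▒▒▒▒▒▓▓▓▓▓██████  
     ┗━━━━━━━━━━━━━━━━━━━━━━━━━━━━━━
            ┃23 │Active  │Tokyo │car
            ┗━━━━━━━━━━━━━━━━━━━━━━━
                                    
                                    
                                    
                                    
                                    
                                    
                                    


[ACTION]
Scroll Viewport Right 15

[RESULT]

                                    
━━━━━━━━━━━━━━━━━━━━━━━━━━━━━━━┓    
ataTable                       ┃    
───────────────────────────────┨    
e│Status  │City  │Email        ┃    
━━━━━━━━━━━━━━━━━━━━━━━━━┓─────┃    
wer                      ┃il.co┃    
─────────────────────────┨ail.c┃    
░░▒▒▒▒▒▒▓▓▓▓▓██████      ┃ail.c┃    
░░▒▒▒▒▒▒▓▓▓▓▓██████      ┃ail.c┃    
░░▒▒▒▒▒▒▓▓▓▓▓██████      ┃mail.┃    
░░▒▒▒▒▒▒▓▓▓▓▓██████      ┃il.co┃    
░░▒▒▒▒▒▒▓▓▓▓▓██████      ┃il.co┃    
░░▒▒▒▒▒▒▓▓▓▓▓██████      ┃il.co┃    
━━━━━━━━━━━━━━━━━━━━━━━━━┛ail.c┃    
 │Active  │Tokyo │carol50@mail.┃    
━━━━━━━━━━━━━━━━━━━━━━━━━━━━━━━┛    
                                    
                                    
                                    
                                    
                                    
                                    
                                    


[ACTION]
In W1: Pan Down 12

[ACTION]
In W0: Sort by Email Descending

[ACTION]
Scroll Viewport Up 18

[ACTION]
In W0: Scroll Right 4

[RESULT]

                                    
━━━━━━━━━━━━━━━━━━━━━━━━━━━━━━━┓    
ataTable                       ┃    
───────────────────────────────┨    
tatus  │City  │Email          ▼┃    
━━━━━━━━━━━━━━━━━━━━━━━━━┓─────┃    
wer                      ┃com  ┃    
─────────────────────────┨.com ┃    
░░▒▒▒▒▒▒▓▓▓▓▓██████      ┃.com ┃    
░░▒▒▒▒▒▒▓▓▓▓▓██████      ┃.com ┃    
░░▒▒▒▒▒▒▓▓▓▓▓██████      ┃l.com┃    
░░▒▒▒▒▒▒▓▓▓▓▓██████      ┃com  ┃    
░░▒▒▒▒▒▒▓▓▓▓▓██████      ┃com  ┃    
░░▒▒▒▒▒▒▓▓▓▓▓██████      ┃com  ┃    
━━━━━━━━━━━━━━━━━━━━━━━━━┛.com ┃    
ctive  │Tokyo │carol50@mail.com┃    
━━━━━━━━━━━━━━━━━━━━━━━━━━━━━━━┛    
                                    
                                    
                                    
                                    
                                    
                                    
                                    
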